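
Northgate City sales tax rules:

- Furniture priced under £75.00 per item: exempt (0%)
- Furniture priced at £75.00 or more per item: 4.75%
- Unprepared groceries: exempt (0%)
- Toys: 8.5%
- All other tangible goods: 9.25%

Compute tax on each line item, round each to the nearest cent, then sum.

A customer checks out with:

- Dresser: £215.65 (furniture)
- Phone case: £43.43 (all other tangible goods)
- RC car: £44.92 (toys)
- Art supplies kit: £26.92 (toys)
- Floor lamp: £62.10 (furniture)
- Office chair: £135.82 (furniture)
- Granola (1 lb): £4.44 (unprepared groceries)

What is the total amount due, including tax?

£560.10

Dresser £215.65: furniture, £75.00 or more → 4.75% → £10.24
Phone case £43.43: all other tangible goods → 9.25% → £4.02
RC car £44.92: toys → 8.5% → £3.82
Art supplies kit £26.92: toys → 8.5% → £2.29
Floor lamp £62.10: furniture, under £75.00 → 0% → £0.00
Office chair £135.82: furniture, £75.00 or more → 4.75% → £6.45
Granola (1 lb) £4.44: unprepared groceries → 0% → £0.00
Subtotal = £533.28; tax = £26.82; total due = £560.10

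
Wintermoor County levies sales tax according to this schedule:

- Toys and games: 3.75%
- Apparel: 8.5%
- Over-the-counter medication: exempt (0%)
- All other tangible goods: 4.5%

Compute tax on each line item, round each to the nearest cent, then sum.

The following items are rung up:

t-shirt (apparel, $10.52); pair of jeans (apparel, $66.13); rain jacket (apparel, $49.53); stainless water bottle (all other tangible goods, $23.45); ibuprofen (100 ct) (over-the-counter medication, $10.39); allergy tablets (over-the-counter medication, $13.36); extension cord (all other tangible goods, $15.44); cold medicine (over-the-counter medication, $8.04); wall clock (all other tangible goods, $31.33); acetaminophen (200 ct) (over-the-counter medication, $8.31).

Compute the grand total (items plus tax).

$250.38

T-shirt $10.52: apparel → 8.5% → $0.89
Pair of jeans $66.13: apparel → 8.5% → $5.62
Rain jacket $49.53: apparel → 8.5% → $4.21
Stainless water bottle $23.45: all other tangible goods → 4.5% → $1.06
Ibuprofen (100 ct) $10.39: over-the-counter medication → 0% → $0.00
Allergy tablets $13.36: over-the-counter medication → 0% → $0.00
Extension cord $15.44: all other tangible goods → 4.5% → $0.69
Cold medicine $8.04: over-the-counter medication → 0% → $0.00
Wall clock $31.33: all other tangible goods → 4.5% → $1.41
Acetaminophen (200 ct) $8.31: over-the-counter medication → 0% → $0.00
Subtotal = $236.50; tax = $13.88; total due = $250.38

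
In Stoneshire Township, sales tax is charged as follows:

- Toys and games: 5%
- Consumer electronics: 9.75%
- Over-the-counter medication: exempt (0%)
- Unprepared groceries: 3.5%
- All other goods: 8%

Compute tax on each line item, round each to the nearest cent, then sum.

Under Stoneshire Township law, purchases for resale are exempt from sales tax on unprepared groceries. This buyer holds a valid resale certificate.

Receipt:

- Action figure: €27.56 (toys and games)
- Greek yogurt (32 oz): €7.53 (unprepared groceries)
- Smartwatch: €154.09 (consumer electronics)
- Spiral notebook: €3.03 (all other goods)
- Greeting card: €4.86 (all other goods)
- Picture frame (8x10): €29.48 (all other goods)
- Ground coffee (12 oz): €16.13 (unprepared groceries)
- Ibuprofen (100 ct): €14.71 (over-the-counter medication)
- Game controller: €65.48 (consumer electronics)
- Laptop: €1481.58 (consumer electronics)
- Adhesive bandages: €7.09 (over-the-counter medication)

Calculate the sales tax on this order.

Action figure €27.56: toys and games → 5% → €1.38
Greek yogurt (32 oz) €7.53: unprepared groceries, buyer-exempt → 0% → €0.00
Smartwatch €154.09: consumer electronics → 9.75% → €15.02
Spiral notebook €3.03: all other goods → 8% → €0.24
Greeting card €4.86: all other goods → 8% → €0.39
Picture frame (8x10) €29.48: all other goods → 8% → €2.36
Ground coffee (12 oz) €16.13: unprepared groceries, buyer-exempt → 0% → €0.00
Ibuprofen (100 ct) €14.71: over-the-counter medication → 0% → €0.00
Game controller €65.48: consumer electronics → 9.75% → €6.38
Laptop €1481.58: consumer electronics → 9.75% → €144.45
Adhesive bandages €7.09: over-the-counter medication → 0% → €0.00
Total tax = €1.38 + €15.02 + €0.24 + €0.39 + €2.36 + €6.38 + €144.45 = €170.22

€170.22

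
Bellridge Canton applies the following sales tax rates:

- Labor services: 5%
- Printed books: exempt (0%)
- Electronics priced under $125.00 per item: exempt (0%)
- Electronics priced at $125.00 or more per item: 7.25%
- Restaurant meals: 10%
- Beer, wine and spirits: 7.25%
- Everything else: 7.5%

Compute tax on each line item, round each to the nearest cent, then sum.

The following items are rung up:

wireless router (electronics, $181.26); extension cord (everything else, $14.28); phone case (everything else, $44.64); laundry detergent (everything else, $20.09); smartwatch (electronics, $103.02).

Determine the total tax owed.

$19.07

Wireless router $181.26: electronics, $125.00 or more → 7.25% → $13.14
Extension cord $14.28: everything else → 7.5% → $1.07
Phone case $44.64: everything else → 7.5% → $3.35
Laundry detergent $20.09: everything else → 7.5% → $1.51
Smartwatch $103.02: electronics, under $125.00 → 0% → $0.00
Total tax = $13.14 + $1.07 + $3.35 + $1.51 = $19.07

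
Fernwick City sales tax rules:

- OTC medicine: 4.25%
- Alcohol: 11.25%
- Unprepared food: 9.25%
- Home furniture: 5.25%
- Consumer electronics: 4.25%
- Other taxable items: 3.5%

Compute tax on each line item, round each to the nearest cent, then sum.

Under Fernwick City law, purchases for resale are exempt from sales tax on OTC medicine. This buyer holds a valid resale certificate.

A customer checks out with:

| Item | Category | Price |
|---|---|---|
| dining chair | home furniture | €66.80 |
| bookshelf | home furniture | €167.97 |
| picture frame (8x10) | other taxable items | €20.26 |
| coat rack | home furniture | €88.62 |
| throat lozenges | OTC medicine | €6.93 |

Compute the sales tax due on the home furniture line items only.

Dining chair €66.80: home furniture → 5.25% → €3.51
Bookshelf €167.97: home furniture → 5.25% → €8.82
Coat rack €88.62: home furniture → 5.25% → €4.65
Tax on home furniture = €3.51 + €8.82 + €4.65 = €16.98

€16.98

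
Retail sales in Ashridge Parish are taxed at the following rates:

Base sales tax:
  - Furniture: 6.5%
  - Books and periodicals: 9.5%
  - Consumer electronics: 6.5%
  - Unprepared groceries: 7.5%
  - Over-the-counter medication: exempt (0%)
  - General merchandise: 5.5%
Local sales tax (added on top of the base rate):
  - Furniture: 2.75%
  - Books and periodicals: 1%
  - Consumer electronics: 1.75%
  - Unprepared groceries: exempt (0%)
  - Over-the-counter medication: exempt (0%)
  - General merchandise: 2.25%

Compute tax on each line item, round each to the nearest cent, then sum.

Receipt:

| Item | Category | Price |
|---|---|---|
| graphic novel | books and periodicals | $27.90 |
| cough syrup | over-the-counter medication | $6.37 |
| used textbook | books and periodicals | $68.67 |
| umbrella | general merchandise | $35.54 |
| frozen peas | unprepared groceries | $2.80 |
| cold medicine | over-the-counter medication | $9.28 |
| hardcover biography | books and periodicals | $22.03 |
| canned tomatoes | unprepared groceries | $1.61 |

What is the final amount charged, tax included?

$189.73

Graphic novel $27.90: books and periodicals → 9.5% + 1% local = 10.5% → $2.93
Cough syrup $6.37: over-the-counter medication → 0% + 0% local = 0% → $0.00
Used textbook $68.67: books and periodicals → 9.5% + 1% local = 10.5% → $7.21
Umbrella $35.54: general merchandise → 5.5% + 2.25% local = 7.75% → $2.75
Frozen peas $2.80: unprepared groceries → 7.5% + 0% local = 7.5% → $0.21
Cold medicine $9.28: over-the-counter medication → 0% + 0% local = 0% → $0.00
Hardcover biography $22.03: books and periodicals → 9.5% + 1% local = 10.5% → $2.31
Canned tomatoes $1.61: unprepared groceries → 7.5% + 0% local = 7.5% → $0.12
Subtotal = $174.20; tax = $15.53; total due = $189.73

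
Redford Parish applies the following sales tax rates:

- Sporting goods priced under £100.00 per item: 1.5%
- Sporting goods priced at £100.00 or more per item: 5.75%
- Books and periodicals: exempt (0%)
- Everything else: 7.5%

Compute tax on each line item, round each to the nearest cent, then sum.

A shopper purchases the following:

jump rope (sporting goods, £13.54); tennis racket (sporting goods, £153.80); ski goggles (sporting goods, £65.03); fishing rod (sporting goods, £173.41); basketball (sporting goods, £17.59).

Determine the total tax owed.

£20.25

Jump rope £13.54: sporting goods, under £100.00 → 1.5% → £0.20
Tennis racket £153.80: sporting goods, £100.00 or more → 5.75% → £8.84
Ski goggles £65.03: sporting goods, under £100.00 → 1.5% → £0.98
Fishing rod £173.41: sporting goods, £100.00 or more → 5.75% → £9.97
Basketball £17.59: sporting goods, under £100.00 → 1.5% → £0.26
Total tax = £0.20 + £8.84 + £0.98 + £9.97 + £0.26 = £20.25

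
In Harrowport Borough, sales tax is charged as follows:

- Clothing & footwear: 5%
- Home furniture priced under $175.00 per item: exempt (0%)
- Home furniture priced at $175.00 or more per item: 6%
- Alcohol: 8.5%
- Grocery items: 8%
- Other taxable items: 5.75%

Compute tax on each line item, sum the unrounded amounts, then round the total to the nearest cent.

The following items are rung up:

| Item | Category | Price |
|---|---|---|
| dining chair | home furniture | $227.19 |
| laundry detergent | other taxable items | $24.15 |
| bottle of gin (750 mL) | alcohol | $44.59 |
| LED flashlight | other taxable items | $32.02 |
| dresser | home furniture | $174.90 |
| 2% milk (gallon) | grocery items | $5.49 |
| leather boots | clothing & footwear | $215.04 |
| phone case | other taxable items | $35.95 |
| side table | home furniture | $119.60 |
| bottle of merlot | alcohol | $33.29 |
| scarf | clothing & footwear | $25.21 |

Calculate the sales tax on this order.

$38.00

Dining chair $227.19: home furniture, $175.00 or more → 6% → $13.6314
Laundry detergent $24.15: other taxable items → 5.75% → $1.388625
Bottle of gin (750 mL) $44.59: alcohol → 8.5% → $3.79015
LED flashlight $32.02: other taxable items → 5.75% → $1.84115
Dresser $174.90: home furniture, under $175.00 → 0% → $0.00
2% milk (gallon) $5.49: grocery items → 8% → $0.4392
Leather boots $215.04: clothing & footwear → 5% → $10.752
Phone case $35.95: other taxable items → 5.75% → $2.067125
Side table $119.60: home furniture, under $175.00 → 0% → $0.00
Bottle of merlot $33.29: alcohol → 8.5% → $2.82965
Scarf $25.21: clothing & footwear → 5% → $1.2605
Unrounded tax sum = $37.9998 → $38.00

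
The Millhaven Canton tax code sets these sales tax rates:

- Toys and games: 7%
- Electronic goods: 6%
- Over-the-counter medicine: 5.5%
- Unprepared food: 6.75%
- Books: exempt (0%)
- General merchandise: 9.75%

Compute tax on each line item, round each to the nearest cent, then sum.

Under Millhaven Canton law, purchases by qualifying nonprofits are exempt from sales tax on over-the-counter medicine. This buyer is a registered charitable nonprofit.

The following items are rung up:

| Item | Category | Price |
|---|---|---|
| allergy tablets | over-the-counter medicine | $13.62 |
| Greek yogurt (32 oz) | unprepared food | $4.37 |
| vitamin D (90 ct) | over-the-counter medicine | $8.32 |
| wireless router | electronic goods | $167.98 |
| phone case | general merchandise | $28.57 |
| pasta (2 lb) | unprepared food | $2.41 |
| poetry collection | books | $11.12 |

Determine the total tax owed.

Allergy tablets $13.62: over-the-counter medicine, buyer-exempt → 0% → $0.00
Greek yogurt (32 oz) $4.37: unprepared food → 6.75% → $0.29
Vitamin D (90 ct) $8.32: over-the-counter medicine, buyer-exempt → 0% → $0.00
Wireless router $167.98: electronic goods → 6% → $10.08
Phone case $28.57: general merchandise → 9.75% → $2.79
Pasta (2 lb) $2.41: unprepared food → 6.75% → $0.16
Poetry collection $11.12: books → 0% → $0.00
Total tax = $0.29 + $10.08 + $2.79 + $0.16 = $13.32

$13.32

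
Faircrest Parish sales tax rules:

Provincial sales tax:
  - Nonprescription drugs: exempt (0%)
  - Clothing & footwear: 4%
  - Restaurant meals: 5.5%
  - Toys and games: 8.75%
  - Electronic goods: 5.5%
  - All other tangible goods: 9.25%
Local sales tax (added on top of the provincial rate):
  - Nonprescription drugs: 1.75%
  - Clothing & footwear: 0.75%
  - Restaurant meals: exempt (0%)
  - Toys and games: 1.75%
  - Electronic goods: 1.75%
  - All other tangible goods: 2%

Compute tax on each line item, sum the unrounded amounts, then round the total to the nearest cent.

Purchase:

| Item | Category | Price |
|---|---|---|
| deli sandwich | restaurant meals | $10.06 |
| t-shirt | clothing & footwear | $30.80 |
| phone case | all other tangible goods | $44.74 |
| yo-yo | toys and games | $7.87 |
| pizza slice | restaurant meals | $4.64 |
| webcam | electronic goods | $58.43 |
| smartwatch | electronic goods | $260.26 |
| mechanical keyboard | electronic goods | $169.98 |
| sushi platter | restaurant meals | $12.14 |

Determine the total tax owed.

Deli sandwich $10.06: restaurant meals → 5.5% + 0% local = 5.5% → $0.5533
T-shirt $30.80: clothing & footwear → 4% + 0.75% local = 4.75% → $1.463
Phone case $44.74: all other tangible goods → 9.25% + 2% local = 11.25% → $5.03325
Yo-yo $7.87: toys and games → 8.75% + 1.75% local = 10.5% → $0.82635
Pizza slice $4.64: restaurant meals → 5.5% + 0% local = 5.5% → $0.2552
Webcam $58.43: electronic goods → 5.5% + 1.75% local = 7.25% → $4.236175
Smartwatch $260.26: electronic goods → 5.5% + 1.75% local = 7.25% → $18.86885
Mechanical keyboard $169.98: electronic goods → 5.5% + 1.75% local = 7.25% → $12.32355
Sushi platter $12.14: restaurant meals → 5.5% + 0% local = 5.5% → $0.6677
Unrounded tax sum = $44.227375 → $44.23

$44.23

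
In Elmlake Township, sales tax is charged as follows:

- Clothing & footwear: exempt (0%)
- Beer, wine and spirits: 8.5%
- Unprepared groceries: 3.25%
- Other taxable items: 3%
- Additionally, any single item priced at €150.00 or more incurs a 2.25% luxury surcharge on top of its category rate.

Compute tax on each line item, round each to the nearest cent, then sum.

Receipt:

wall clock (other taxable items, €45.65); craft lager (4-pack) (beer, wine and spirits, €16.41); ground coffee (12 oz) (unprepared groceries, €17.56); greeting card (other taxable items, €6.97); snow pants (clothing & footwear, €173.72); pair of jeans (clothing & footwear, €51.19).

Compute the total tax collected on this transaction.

Wall clock €45.65: other taxable items → 3% → €1.37
Craft lager (4-pack) €16.41: beer, wine and spirits → 8.5% → €1.39
Ground coffee (12 oz) €17.56: unprepared groceries → 3.25% → €0.57
Greeting card €6.97: other taxable items → 3% → €0.21
Snow pants €173.72: clothing & footwear → 0% + 2.25% surcharge = 2.25% → €3.91
Pair of jeans €51.19: clothing & footwear → 0% → €0.00
Total tax = €1.37 + €1.39 + €0.57 + €0.21 + €3.91 = €7.45

€7.45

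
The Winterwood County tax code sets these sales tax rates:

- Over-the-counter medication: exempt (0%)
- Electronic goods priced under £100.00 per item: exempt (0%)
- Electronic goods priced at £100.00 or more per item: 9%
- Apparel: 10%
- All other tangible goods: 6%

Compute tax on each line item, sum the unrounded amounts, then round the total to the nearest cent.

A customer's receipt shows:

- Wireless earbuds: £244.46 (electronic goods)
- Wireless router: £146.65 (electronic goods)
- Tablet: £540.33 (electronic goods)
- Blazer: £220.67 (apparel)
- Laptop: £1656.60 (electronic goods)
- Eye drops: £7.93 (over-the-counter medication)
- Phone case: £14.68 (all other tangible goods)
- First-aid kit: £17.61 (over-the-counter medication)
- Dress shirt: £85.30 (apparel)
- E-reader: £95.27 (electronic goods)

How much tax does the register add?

Wireless earbuds £244.46: electronic goods, £100.00 or more → 9% → £22.0014
Wireless router £146.65: electronic goods, £100.00 or more → 9% → £13.1985
Tablet £540.33: electronic goods, £100.00 or more → 9% → £48.6297
Blazer £220.67: apparel → 10% → £22.067
Laptop £1656.60: electronic goods, £100.00 or more → 9% → £149.094
Eye drops £7.93: over-the-counter medication → 0% → £0.00
Phone case £14.68: all other tangible goods → 6% → £0.8808
First-aid kit £17.61: over-the-counter medication → 0% → £0.00
Dress shirt £85.30: apparel → 10% → £8.53
E-reader £95.27: electronic goods, under £100.00 → 0% → £0.00
Unrounded tax sum = £264.4014 → £264.40

£264.40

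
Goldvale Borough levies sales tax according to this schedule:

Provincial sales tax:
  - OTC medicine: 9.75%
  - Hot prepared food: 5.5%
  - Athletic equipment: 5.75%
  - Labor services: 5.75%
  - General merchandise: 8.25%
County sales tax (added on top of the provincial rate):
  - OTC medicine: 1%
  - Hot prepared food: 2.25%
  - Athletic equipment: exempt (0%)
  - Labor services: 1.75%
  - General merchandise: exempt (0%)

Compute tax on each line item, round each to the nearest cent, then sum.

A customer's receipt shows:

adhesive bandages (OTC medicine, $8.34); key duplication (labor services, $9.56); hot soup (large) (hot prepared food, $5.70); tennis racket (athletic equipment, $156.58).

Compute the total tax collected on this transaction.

$11.06

Adhesive bandages $8.34: OTC medicine → 9.75% + 1% county = 10.75% → $0.90
Key duplication $9.56: labor services → 5.75% + 1.75% county = 7.5% → $0.72
Hot soup (large) $5.70: hot prepared food → 5.5% + 2.25% county = 7.75% → $0.44
Tennis racket $156.58: athletic equipment → 5.75% + 0% county = 5.75% → $9.00
Total tax = $0.90 + $0.72 + $0.44 + $9.00 = $11.06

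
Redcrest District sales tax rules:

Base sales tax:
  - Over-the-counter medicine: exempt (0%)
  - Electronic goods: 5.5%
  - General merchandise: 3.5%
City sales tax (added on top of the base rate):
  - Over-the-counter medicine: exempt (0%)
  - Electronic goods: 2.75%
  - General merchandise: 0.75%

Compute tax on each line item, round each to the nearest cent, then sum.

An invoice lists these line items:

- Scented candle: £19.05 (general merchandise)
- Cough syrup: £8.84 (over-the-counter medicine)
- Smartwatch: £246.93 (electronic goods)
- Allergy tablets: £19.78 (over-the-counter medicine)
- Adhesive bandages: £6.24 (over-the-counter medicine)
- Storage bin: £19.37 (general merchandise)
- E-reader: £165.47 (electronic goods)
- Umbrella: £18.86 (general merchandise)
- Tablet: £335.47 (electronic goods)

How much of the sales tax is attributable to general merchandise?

Scented candle £19.05: general merchandise → 3.5% + 0.75% city = 4.25% → £0.81
Storage bin £19.37: general merchandise → 3.5% + 0.75% city = 4.25% → £0.82
Umbrella £18.86: general merchandise → 3.5% + 0.75% city = 4.25% → £0.80
Tax on general merchandise = £0.81 + £0.82 + £0.80 = £2.43

£2.43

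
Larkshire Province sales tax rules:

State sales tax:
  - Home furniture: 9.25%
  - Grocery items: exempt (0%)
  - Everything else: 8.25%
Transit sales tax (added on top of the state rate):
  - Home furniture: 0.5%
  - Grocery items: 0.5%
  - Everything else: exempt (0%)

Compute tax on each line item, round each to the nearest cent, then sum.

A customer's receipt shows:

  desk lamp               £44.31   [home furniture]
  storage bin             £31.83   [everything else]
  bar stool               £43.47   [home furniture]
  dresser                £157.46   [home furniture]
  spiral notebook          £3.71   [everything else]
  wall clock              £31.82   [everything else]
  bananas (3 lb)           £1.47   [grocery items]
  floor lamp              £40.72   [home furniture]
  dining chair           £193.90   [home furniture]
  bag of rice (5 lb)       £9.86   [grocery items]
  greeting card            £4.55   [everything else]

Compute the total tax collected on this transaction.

Desk lamp £44.31: home furniture → 9.25% + 0.5% transit = 9.75% → £4.32
Storage bin £31.83: everything else → 8.25% + 0% transit = 8.25% → £2.63
Bar stool £43.47: home furniture → 9.25% + 0.5% transit = 9.75% → £4.24
Dresser £157.46: home furniture → 9.25% + 0.5% transit = 9.75% → £15.35
Spiral notebook £3.71: everything else → 8.25% + 0% transit = 8.25% → £0.31
Wall clock £31.82: everything else → 8.25% + 0% transit = 8.25% → £2.63
Bananas (3 lb) £1.47: grocery items → 0% + 0.5% transit = 0.5% → £0.01
Floor lamp £40.72: home furniture → 9.25% + 0.5% transit = 9.75% → £3.97
Dining chair £193.90: home furniture → 9.25% + 0.5% transit = 9.75% → £18.91
Bag of rice (5 lb) £9.86: grocery items → 0% + 0.5% transit = 0.5% → £0.05
Greeting card £4.55: everything else → 8.25% + 0% transit = 8.25% → £0.38
Total tax = £4.32 + £2.63 + £4.24 + £15.35 + £0.31 + £2.63 + £0.01 + £3.97 + £18.91 + £0.05 + £0.38 = £52.80

£52.80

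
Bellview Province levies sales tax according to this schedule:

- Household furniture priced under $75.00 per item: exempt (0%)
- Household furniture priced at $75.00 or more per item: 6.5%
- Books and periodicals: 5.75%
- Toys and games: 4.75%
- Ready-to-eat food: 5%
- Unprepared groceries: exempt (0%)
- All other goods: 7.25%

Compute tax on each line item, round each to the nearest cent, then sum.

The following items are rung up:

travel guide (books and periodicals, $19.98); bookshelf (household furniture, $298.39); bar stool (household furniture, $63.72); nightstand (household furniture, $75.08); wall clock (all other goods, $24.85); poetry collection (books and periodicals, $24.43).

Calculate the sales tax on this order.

Travel guide $19.98: books and periodicals → 5.75% → $1.15
Bookshelf $298.39: household furniture, $75.00 or more → 6.5% → $19.40
Bar stool $63.72: household furniture, under $75.00 → 0% → $0.00
Nightstand $75.08: household furniture, $75.00 or more → 6.5% → $4.88
Wall clock $24.85: all other goods → 7.25% → $1.80
Poetry collection $24.43: books and periodicals → 5.75% → $1.40
Total tax = $1.15 + $19.40 + $4.88 + $1.80 + $1.40 = $28.63

$28.63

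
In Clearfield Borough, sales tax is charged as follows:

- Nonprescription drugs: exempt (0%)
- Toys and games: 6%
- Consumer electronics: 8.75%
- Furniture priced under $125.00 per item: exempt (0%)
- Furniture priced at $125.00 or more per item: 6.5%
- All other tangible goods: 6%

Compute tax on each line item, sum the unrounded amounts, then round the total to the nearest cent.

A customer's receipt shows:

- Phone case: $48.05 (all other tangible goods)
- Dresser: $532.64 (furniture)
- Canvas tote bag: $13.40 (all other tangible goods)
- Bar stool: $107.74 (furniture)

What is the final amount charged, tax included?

Phone case $48.05: all other tangible goods → 6% → $2.883
Dresser $532.64: furniture, $125.00 or more → 6.5% → $34.6216
Canvas tote bag $13.40: all other tangible goods → 6% → $0.804
Bar stool $107.74: furniture, under $125.00 → 0% → $0.00
Subtotal = $701.83; unrounded tax = $38.3086 → $38.31; total due = $740.14

$740.14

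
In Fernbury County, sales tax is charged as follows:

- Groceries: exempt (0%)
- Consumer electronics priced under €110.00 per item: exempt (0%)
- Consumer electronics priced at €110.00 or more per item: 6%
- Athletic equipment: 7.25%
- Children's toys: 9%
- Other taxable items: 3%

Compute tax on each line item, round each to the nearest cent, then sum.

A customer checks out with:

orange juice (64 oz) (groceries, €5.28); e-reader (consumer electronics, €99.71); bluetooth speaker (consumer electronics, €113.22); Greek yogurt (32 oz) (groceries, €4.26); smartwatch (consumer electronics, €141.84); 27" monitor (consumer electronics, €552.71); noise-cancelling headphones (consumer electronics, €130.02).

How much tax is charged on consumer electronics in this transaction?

E-reader €99.71: consumer electronics, under €110.00 → 0% → €0.00
Bluetooth speaker €113.22: consumer electronics, €110.00 or more → 6% → €6.79
Smartwatch €141.84: consumer electronics, €110.00 or more → 6% → €8.51
27" monitor €552.71: consumer electronics, €110.00 or more → 6% → €33.16
Noise-cancelling headphones €130.02: consumer electronics, €110.00 or more → 6% → €7.80
Tax on consumer electronics = €0.00 + €6.79 + €8.51 + €33.16 + €7.80 = €56.26

€56.26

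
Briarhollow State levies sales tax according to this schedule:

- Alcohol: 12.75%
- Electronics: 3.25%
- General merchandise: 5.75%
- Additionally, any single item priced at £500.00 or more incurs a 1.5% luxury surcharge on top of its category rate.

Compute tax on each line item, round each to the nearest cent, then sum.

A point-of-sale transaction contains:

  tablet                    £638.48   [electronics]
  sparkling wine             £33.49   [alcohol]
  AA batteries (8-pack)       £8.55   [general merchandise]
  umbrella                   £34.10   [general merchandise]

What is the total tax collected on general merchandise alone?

AA batteries (8-pack) £8.55: general merchandise → 5.75% → £0.49
Umbrella £34.10: general merchandise → 5.75% → £1.96
Tax on general merchandise = £0.49 + £1.96 = £2.45

£2.45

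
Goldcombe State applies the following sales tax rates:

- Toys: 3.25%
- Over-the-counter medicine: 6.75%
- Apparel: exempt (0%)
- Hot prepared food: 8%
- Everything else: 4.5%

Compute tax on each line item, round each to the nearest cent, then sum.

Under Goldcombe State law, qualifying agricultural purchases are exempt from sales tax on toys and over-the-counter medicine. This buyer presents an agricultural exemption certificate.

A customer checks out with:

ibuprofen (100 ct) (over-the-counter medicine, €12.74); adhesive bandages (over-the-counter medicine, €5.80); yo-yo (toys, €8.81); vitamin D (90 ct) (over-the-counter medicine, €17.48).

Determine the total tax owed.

€0.00

Ibuprofen (100 ct) €12.74: over-the-counter medicine, buyer-exempt → 0% → €0.00
Adhesive bandages €5.80: over-the-counter medicine, buyer-exempt → 0% → €0.00
Yo-yo €8.81: toys, buyer-exempt → 0% → €0.00
Vitamin D (90 ct) €17.48: over-the-counter medicine, buyer-exempt → 0% → €0.00
Total tax = €0.00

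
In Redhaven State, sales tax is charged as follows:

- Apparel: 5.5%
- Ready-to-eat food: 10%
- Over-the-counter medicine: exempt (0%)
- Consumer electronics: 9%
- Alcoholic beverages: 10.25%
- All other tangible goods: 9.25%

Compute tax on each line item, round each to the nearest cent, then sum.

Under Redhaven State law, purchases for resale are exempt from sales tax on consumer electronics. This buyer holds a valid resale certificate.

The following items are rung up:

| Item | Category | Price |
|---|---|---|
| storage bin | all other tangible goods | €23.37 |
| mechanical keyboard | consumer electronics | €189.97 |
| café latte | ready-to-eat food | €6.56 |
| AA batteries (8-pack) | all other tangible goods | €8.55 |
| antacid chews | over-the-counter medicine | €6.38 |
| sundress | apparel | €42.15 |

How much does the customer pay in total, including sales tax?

€282.91

Storage bin €23.37: all other tangible goods → 9.25% → €2.16
Mechanical keyboard €189.97: consumer electronics, buyer-exempt → 0% → €0.00
Café latte €6.56: ready-to-eat food → 10% → €0.66
AA batteries (8-pack) €8.55: all other tangible goods → 9.25% → €0.79
Antacid chews €6.38: over-the-counter medicine → 0% → €0.00
Sundress €42.15: apparel → 5.5% → €2.32
Subtotal = €276.98; tax = €5.93; total due = €282.91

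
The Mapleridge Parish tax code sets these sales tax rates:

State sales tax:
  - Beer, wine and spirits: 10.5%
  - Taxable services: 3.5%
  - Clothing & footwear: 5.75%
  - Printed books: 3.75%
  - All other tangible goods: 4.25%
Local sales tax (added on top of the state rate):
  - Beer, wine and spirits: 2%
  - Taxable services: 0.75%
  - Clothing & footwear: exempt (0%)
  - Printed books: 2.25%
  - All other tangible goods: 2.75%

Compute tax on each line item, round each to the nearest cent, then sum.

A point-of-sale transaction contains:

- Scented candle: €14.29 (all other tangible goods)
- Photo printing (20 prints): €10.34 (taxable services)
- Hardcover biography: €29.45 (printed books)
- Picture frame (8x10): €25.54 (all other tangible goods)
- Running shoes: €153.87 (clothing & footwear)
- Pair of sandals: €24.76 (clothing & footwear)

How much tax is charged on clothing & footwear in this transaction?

Running shoes €153.87: clothing & footwear → 5.75% + 0% local = 5.75% → €8.85
Pair of sandals €24.76: clothing & footwear → 5.75% + 0% local = 5.75% → €1.42
Tax on clothing & footwear = €8.85 + €1.42 = €10.27

€10.27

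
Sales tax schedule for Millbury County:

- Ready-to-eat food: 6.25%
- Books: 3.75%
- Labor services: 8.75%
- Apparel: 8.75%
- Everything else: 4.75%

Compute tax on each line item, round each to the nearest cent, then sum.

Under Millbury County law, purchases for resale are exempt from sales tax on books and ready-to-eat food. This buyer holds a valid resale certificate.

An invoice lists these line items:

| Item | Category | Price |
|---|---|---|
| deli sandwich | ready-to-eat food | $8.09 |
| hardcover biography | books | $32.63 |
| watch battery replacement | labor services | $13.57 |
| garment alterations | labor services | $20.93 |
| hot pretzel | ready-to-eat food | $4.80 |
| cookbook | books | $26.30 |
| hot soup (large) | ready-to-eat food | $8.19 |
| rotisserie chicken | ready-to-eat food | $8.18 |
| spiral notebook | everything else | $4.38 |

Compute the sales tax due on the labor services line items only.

Watch battery replacement $13.57: labor services → 8.75% → $1.19
Garment alterations $20.93: labor services → 8.75% → $1.83
Tax on labor services = $1.19 + $1.83 = $3.02

$3.02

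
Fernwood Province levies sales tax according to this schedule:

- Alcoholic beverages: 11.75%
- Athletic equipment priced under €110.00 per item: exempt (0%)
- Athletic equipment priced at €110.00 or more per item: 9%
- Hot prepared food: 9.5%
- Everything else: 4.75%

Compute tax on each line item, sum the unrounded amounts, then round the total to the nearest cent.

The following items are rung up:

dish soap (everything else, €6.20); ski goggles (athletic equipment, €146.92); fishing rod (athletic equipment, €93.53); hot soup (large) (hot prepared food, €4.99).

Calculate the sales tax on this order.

Dish soap €6.20: everything else → 4.75% → €0.2945
Ski goggles €146.92: athletic equipment, €110.00 or more → 9% → €13.2228
Fishing rod €93.53: athletic equipment, under €110.00 → 0% → €0.00
Hot soup (large) €4.99: hot prepared food → 9.5% → €0.47405
Unrounded tax sum = €13.99135 → €13.99

€13.99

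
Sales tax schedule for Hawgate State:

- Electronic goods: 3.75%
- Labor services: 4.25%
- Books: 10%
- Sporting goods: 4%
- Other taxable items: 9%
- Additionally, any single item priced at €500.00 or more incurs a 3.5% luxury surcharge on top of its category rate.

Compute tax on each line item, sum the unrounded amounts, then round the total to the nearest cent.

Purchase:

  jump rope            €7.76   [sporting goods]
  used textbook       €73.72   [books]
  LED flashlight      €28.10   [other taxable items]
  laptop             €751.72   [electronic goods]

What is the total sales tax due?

Jump rope €7.76: sporting goods → 4% → €0.3104
Used textbook €73.72: books → 10% → €7.372
LED flashlight €28.10: other taxable items → 9% → €2.529
Laptop €751.72: electronic goods → 3.75% + 3.5% surcharge = 7.25% → €54.4997
Unrounded tax sum = €64.7111 → €64.71

€64.71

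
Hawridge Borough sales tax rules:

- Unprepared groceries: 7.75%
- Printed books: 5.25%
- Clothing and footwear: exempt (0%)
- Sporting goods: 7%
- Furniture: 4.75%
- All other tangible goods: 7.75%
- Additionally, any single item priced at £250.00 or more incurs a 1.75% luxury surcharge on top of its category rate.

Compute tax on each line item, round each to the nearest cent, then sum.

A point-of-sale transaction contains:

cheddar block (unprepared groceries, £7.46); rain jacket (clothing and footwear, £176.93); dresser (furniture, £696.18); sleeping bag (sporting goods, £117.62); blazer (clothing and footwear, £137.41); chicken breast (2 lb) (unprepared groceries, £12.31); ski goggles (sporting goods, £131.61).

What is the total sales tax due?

£64.22

Cheddar block £7.46: unprepared groceries → 7.75% → £0.58
Rain jacket £176.93: clothing and footwear → 0% → £0.00
Dresser £696.18: furniture → 4.75% + 1.75% surcharge = 6.5% → £45.25
Sleeping bag £117.62: sporting goods → 7% → £8.23
Blazer £137.41: clothing and footwear → 0% → £0.00
Chicken breast (2 lb) £12.31: unprepared groceries → 7.75% → £0.95
Ski goggles £131.61: sporting goods → 7% → £9.21
Total tax = £0.58 + £45.25 + £8.23 + £0.95 + £9.21 = £64.22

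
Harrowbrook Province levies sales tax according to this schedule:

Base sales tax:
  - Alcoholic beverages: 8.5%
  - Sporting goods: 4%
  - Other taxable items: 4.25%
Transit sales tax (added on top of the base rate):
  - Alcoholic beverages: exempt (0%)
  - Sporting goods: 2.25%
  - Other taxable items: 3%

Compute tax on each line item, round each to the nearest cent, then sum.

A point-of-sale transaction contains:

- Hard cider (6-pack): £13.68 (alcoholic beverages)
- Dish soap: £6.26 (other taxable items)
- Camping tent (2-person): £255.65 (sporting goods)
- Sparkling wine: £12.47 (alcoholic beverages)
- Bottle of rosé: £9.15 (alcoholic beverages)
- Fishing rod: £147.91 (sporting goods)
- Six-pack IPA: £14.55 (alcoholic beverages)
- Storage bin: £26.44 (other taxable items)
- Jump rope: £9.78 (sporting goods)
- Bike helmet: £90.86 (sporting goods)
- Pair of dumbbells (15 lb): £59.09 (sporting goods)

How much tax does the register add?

£41.81

Hard cider (6-pack) £13.68: alcoholic beverages → 8.5% + 0% transit = 8.5% → £1.16
Dish soap £6.26: other taxable items → 4.25% + 3% transit = 7.25% → £0.45
Camping tent (2-person) £255.65: sporting goods → 4% + 2.25% transit = 6.25% → £15.98
Sparkling wine £12.47: alcoholic beverages → 8.5% + 0% transit = 8.5% → £1.06
Bottle of rosé £9.15: alcoholic beverages → 8.5% + 0% transit = 8.5% → £0.78
Fishing rod £147.91: sporting goods → 4% + 2.25% transit = 6.25% → £9.24
Six-pack IPA £14.55: alcoholic beverages → 8.5% + 0% transit = 8.5% → £1.24
Storage bin £26.44: other taxable items → 4.25% + 3% transit = 7.25% → £1.92
Jump rope £9.78: sporting goods → 4% + 2.25% transit = 6.25% → £0.61
Bike helmet £90.86: sporting goods → 4% + 2.25% transit = 6.25% → £5.68
Pair of dumbbells (15 lb) £59.09: sporting goods → 4% + 2.25% transit = 6.25% → £3.69
Total tax = £1.16 + £0.45 + £15.98 + £1.06 + £0.78 + £9.24 + £1.24 + £1.92 + £0.61 + £5.68 + £3.69 = £41.81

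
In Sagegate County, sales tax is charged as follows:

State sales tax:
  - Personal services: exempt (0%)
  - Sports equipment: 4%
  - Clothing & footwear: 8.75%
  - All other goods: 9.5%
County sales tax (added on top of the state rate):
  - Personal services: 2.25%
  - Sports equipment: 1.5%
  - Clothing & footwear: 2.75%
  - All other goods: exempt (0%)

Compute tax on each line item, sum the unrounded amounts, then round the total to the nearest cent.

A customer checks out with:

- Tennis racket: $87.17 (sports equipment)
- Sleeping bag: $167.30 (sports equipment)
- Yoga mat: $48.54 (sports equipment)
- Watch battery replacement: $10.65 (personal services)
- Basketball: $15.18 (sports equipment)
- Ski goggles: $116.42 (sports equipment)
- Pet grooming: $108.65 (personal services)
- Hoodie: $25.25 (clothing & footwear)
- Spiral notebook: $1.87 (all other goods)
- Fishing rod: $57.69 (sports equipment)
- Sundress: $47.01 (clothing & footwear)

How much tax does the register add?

$38.25

Tennis racket $87.17: sports equipment → 4% + 1.5% county = 5.5% → $4.79435
Sleeping bag $167.30: sports equipment → 4% + 1.5% county = 5.5% → $9.2015
Yoga mat $48.54: sports equipment → 4% + 1.5% county = 5.5% → $2.6697
Watch battery replacement $10.65: personal services → 0% + 2.25% county = 2.25% → $0.239625
Basketball $15.18: sports equipment → 4% + 1.5% county = 5.5% → $0.8349
Ski goggles $116.42: sports equipment → 4% + 1.5% county = 5.5% → $6.4031
Pet grooming $108.65: personal services → 0% + 2.25% county = 2.25% → $2.444625
Hoodie $25.25: clothing & footwear → 8.75% + 2.75% county = 11.5% → $2.90375
Spiral notebook $1.87: all other goods → 9.5% + 0% county = 9.5% → $0.17765
Fishing rod $57.69: sports equipment → 4% + 1.5% county = 5.5% → $3.17295
Sundress $47.01: clothing & footwear → 8.75% + 2.75% county = 11.5% → $5.40615
Unrounded tax sum = $38.2483 → $38.25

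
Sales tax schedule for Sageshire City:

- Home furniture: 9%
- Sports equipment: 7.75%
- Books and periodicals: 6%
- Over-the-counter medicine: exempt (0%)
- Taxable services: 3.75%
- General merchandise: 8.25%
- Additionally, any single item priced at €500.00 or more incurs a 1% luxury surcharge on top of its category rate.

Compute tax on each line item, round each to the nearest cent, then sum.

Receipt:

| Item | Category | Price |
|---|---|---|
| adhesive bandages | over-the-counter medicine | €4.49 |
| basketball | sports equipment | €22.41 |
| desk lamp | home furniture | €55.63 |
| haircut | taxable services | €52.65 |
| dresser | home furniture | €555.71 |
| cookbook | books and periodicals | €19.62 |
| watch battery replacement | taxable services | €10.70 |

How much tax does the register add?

Adhesive bandages €4.49: over-the-counter medicine → 0% → €0.00
Basketball €22.41: sports equipment → 7.75% → €1.74
Desk lamp €55.63: home furniture → 9% → €5.01
Haircut €52.65: taxable services → 3.75% → €1.97
Dresser €555.71: home furniture → 9% + 1% surcharge = 10% → €55.57
Cookbook €19.62: books and periodicals → 6% → €1.18
Watch battery replacement €10.70: taxable services → 3.75% → €0.40
Total tax = €1.74 + €5.01 + €1.97 + €55.57 + €1.18 + €0.40 = €65.87

€65.87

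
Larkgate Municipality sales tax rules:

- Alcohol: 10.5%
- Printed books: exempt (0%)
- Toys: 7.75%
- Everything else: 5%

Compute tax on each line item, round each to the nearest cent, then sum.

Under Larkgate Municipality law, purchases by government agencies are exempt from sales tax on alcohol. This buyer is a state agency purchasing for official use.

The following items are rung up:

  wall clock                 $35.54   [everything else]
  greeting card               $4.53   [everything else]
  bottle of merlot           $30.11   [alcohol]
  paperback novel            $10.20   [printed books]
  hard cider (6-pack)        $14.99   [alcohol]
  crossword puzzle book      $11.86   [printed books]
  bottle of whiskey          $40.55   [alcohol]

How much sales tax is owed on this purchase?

Wall clock $35.54: everything else → 5% → $1.78
Greeting card $4.53: everything else → 5% → $0.23
Bottle of merlot $30.11: alcohol, buyer-exempt → 0% → $0.00
Paperback novel $10.20: printed books → 0% → $0.00
Hard cider (6-pack) $14.99: alcohol, buyer-exempt → 0% → $0.00
Crossword puzzle book $11.86: printed books → 0% → $0.00
Bottle of whiskey $40.55: alcohol, buyer-exempt → 0% → $0.00
Total tax = $1.78 + $0.23 = $2.01

$2.01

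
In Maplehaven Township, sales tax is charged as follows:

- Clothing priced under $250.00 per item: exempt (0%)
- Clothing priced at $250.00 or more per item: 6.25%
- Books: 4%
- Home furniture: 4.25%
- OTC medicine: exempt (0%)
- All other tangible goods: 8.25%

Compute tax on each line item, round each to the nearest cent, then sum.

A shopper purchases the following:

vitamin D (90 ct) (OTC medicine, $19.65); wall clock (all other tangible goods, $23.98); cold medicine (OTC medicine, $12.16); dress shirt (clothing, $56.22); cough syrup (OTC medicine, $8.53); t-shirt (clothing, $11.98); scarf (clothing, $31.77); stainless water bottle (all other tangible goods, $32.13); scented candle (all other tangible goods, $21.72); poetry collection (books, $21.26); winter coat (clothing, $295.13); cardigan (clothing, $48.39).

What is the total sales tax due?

Vitamin D (90 ct) $19.65: OTC medicine → 0% → $0.00
Wall clock $23.98: all other tangible goods → 8.25% → $1.98
Cold medicine $12.16: OTC medicine → 0% → $0.00
Dress shirt $56.22: clothing, under $250.00 → 0% → $0.00
Cough syrup $8.53: OTC medicine → 0% → $0.00
T-shirt $11.98: clothing, under $250.00 → 0% → $0.00
Scarf $31.77: clothing, under $250.00 → 0% → $0.00
Stainless water bottle $32.13: all other tangible goods → 8.25% → $2.65
Scented candle $21.72: all other tangible goods → 8.25% → $1.79
Poetry collection $21.26: books → 4% → $0.85
Winter coat $295.13: clothing, $250.00 or more → 6.25% → $18.45
Cardigan $48.39: clothing, under $250.00 → 0% → $0.00
Total tax = $1.98 + $2.65 + $1.79 + $0.85 + $18.45 = $25.72

$25.72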